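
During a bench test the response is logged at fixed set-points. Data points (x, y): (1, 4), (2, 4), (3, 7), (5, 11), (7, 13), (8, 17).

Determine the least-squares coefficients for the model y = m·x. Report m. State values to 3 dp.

Normal-equation sums: Σx·x = 152.
Right-hand side: Σx·y = 315.
So MᵀM·[m]ᵀ = Mᵀy: [[152]]·[m]ᵀ = [315]ᵀ.
m = 315/152 = 2.07237.

m = 2.072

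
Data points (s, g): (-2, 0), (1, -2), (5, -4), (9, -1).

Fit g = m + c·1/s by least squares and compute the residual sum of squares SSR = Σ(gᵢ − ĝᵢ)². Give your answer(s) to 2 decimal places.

With design matrix M, MᵀM = [[4, 73/90]; [73/90, 10549/8100]] and Mᵀg = [-7, -131/45]ᵀ.
Eliminating c: (10549/8100)·(row 1) − (73/90)·(row 2) gives (12289/2700)·m = (10549/8100)·(-7) − (73/90)·(-131/45) = -18239/2700, so m = -18239/12289.
Then c = ((-131/45) − (73/90)·(-18239/12289))/(10549/8100) = -16110/12289.
Residuals: 10184/12289, 9771/12289, -27695/12289, 7740/12289; SSR = 83498/12289.

SSR = 6.79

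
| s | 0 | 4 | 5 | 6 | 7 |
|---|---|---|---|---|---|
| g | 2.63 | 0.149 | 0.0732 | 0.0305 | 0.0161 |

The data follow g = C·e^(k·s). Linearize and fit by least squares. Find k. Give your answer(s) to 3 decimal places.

k = -0.732

With ln gᵢ as the transformed response and sᵢ as the regressor:
AᵀA = [[126.0000, 22.0000]; [22.0000, 5]], rhs = [-70.5308, -11.1703]ᵀ  (here Σs = 22.0000, Σ(s)² = 126.0000, Σln g = -11.1703, Σs·ln g = -70.5308).
Slope k = (n·Σs·ln g − Σs·Σln g)/(n·Σ(s)² − (Σs)²) = (5·-70.5308 − 22.0000·-11.1703)/146.0000 = -0.73223; ln C = (Σln g − k·Σs)/n = 0.98776.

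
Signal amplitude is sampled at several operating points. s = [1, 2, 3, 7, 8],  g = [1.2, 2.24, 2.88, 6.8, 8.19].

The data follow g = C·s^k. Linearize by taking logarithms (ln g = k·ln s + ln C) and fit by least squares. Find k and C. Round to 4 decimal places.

k = 0.9129, C = 1.1632

Taking logs, ln g = k·ln s + ln C, so regress ln g on ln s.
XᵀX = [[9.7980, 5.8171]; [5.8171, 5]], rhs = [9.8242, 6.0664]ᵀ  (here Σln s = 5.8171, Σ(ln s)² = 9.7980, Σln g = 6.0664, Σln s·ln g = 9.8242).
Δ = 9.7980·5 − (5.8171)² = 15.1514; k = (9.8242·5 − 5.8171·6.0664)/15.1514 = 0.91290, ln C = (9.7980·6.0664 − 5.8171·9.8242)/15.1514 = 0.15120, so C = exp(0.15120) = 1.16323.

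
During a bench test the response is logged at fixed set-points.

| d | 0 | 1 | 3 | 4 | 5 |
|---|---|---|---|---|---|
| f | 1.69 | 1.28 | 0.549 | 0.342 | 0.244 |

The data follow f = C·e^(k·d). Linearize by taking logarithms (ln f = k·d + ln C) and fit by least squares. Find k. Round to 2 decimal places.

Taking logs, ln f = k·d + ln C, so regress ln f on d.
Σd = 13.0000, Σ(d)² = 51.0000, Σln f = -2.3116, Σd·ln f = -12.8968.
Equations: 51.0000·k + 13.0000·ln C = -12.8968;  13.0000·k + 5·ln C = -2.3116.
Solving (det = 86.0000): k = -0.40039, ln C = 0.57869.

k = -0.40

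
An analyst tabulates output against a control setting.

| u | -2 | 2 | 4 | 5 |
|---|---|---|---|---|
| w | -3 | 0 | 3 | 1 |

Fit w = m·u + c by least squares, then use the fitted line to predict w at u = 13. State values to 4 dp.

ŵ = 8.0087

Setting ∂/∂m … = 0 gives: 49·m + 9·c = 23;  9·m + 4·c = 1.
(Σu·u = 49, Σu = 9, Σ1 = 4, Σu·w = 23, Σw = 1.)
Eliminating c: 4·(row 1) − 9·(row 2) gives 115·m = 4·23 − 9·1 = 83, so m = 83/115.
Then c = (1 − 9·(83/115))/4 = -158/115.
At u = 13: ŵ = (83/115)·(13) + (-158/115)·(1) = 921/115.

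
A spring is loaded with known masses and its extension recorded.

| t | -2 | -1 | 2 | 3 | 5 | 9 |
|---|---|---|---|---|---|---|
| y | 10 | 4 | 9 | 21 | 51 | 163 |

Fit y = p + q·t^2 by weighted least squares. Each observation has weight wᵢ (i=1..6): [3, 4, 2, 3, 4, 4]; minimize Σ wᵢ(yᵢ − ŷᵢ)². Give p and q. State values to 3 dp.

p = 1.969, q = 1.987

Forming XᵀWX = [[20, 475]; [475, 29071]] and XᵀWy = [983, 58687]ᵀ gives XᵀWX·[p, q]ᵀ = XᵀWy.
Determinant 20·29071 − 475² = 355795.
p = (983·29071 − 475·58687)/355795 = 700468/355795; q = (20·58687 − 475·983)/355795 = 141363/71159.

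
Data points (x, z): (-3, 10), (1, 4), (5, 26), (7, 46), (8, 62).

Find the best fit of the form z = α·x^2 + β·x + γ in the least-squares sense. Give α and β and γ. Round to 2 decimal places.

Entries of AᵀA: Σx^2·x^2 = 7204, Σx^2·x = 954, Σx^2 = 148, Σx·x = 148, Σx = 18, Σ1 = 5.
And Σx^2·z = 6966, Σx·z = 922, Σz = 148.
AᵀA·[α, β, γ]ᵀ = Aᵀz becomes [[7204, 954, 148]; [954, 148, 18]; [148, 18, 5]]·[α, β, γ]ᵀ = [6966, 922, 148]ᵀ.
Inverting the 3×3 Gram matrix, [α, β, γ]ᵀ = [4919/5527, 12379/71851, 189394/71851]ᵀ.

α = 0.89, β = 0.17, γ = 2.64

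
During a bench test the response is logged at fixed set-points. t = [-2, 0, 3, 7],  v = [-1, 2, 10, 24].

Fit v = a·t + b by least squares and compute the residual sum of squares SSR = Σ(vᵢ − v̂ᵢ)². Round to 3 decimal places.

SSR = 7.359

Forming AᵀA = [[62, 8]; [8, 4]] and Aᵀv = [200, 35]ᵀ gives AᵀA·[a, b]ᵀ = Aᵀv.
Eliminating b: 4·(row 1) − 8·(row 2) gives 184·a = 4·200 − 8·35 = 520, so a = 65/23.
Then b = (35 − 8·(65/23))/4 = 285/92.
Residuals: 143/92, -101/92, -145/92, 103/92; SSR = 677/92.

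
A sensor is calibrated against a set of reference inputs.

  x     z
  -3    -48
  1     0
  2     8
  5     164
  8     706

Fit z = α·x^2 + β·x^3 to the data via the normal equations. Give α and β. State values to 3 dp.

Sums needed: Σx^2·x^2 = 4819, Σx^2·x^3 = 35683, Σx^3·x^3 = 278563.
Right-hand side: Σx^2·z = 48884, Σx^3·z = 383332.
Δ = 4819·278563 − 35683² = 69118608.
α = (48884·278563 − 35683·383332)/69118608 = -3822629/4319913; β = (4819·383332 − 35683·48884)/69118608 = 6434321/4319913.

α = -0.885, β = 1.489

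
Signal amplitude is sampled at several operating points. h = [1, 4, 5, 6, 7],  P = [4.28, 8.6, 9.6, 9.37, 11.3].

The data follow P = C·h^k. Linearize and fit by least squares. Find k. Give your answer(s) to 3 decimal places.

k = 0.479

Taking logs, ln P = k·ln h + ln C, so regress ln P on ln h.
Over the data: Σln h = 6.7334, Σ(ln h)² = 11.5091, Σln P = 10.5298, Σln h·ln P = 15.3507.
Normal system: [[11.5091, 6.7334]; [6.7334, 5]]·[k, ln C]ᵀ = [15.3507, 10.5298]ᵀ.
Δ = 11.5091·5 − (6.7334)² = 12.2067; k = (15.3507·5 − 6.7334·10.5298)/12.2067 = 0.47941, ln C = (11.5091·10.5298 − 6.7334·15.3507)/12.2067 = 1.46034.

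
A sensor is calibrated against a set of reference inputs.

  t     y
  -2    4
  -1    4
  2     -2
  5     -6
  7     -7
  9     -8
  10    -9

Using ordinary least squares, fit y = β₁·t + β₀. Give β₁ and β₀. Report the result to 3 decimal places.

With design matrix X, XᵀX = [[264, 30]; [30, 7]] and Xᵀy = [-257, -24]ᵀ.
det = 264·7 − 30² = 948.
β₁ = ((-257)·7 − 30·(-24))/948 = -1079/948; β₀ = (264·(-24) − 30·(-257))/948 = 229/158.

β₁ = -1.138, β₀ = 1.449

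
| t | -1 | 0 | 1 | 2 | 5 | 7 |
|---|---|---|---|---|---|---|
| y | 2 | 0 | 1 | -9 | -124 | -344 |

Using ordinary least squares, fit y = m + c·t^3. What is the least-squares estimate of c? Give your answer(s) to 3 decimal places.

c = -1.004

From the data, Σ1 = 6, Σt^3 = 476, Σt^3·t^3 = 133340.
Moment sums: Σy = -474, Σt^3·y = -133565.
Δ = 6·133340 − 476² = 573464.
m = ((-474)·133340 − 476·(-133565))/573464 = 93445/143366; c = (6·(-133565) − 476·(-474))/573464 = -287883/286732.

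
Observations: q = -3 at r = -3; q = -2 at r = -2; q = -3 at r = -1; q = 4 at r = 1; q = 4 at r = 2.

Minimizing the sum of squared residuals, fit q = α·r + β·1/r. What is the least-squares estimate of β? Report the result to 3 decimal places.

Forming XᵀX = [[19, 5]; [5, 47/18]] and Xᵀq = [28, 11]ᵀ gives XᵀX·[α, β]ᵀ = Xᵀq.
Δ = 19·(47/18) − 5² = 443/18.
α = (28·(47/18) − 5·11)/(443/18) = 326/443; β = (19·11 − 5·28)/(443/18) = 1242/443.

β = 2.804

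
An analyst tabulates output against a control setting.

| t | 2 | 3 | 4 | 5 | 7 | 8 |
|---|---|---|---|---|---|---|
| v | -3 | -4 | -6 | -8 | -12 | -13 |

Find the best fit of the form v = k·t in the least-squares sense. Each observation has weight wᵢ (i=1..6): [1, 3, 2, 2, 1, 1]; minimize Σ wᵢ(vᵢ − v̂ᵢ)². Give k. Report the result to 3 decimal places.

With design matrix X, XᵀWX = [[226]] and XᵀWv = [-358]ᵀ.
Hence k = -358 / 226 ≈ -1.58407.

k = -1.584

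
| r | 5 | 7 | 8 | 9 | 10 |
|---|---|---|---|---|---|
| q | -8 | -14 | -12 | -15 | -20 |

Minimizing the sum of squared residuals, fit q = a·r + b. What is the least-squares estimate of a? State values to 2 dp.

From the data, Σr·r = 319, Σr = 39, Σ1 = 5.
Right-hand side: Σr·q = -569, Σq = -69.
MᵀM·[a, b]ᵀ = Mᵀq becomes [[319, 39]; [39, 5]]·[a, b]ᵀ = [-569, -69]ᵀ.
det = 319·5 − 39² = 74.
a = ((-569)·5 − 39·(-69))/74 = -77/37; b = (319·(-69) − 39·(-569))/74 = 90/37.

a = -2.08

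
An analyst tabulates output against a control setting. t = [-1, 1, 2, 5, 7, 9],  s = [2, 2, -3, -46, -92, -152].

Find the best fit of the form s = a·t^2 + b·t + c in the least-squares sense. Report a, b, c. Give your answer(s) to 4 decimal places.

a = -1.8890, b = -0.4083, c = 4.0872

The normal equations are: 9605·a + 1205·b + 161·c = -17978;  1205·a + 161·b + 23·c = -2248;  161·a + 23·b + 6·c = -289.
Solving the 3×3 system (Gaussian elimination) gives a = -111539/59046, b = -24109/59046, c = 3094/757.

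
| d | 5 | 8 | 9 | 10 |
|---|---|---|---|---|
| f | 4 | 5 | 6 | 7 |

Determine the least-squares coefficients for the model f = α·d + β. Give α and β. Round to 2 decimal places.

Entries of AᵀA: Σd·d = 270, Σd = 32, Σ1 = 4.
Right-hand side: Σd·f = 184, Σf = 22.
det = 270·4 − 32² = 56.
α = (184·4 − 32·22)/56 = 4/7; β = (270·22 − 32·184)/56 = 13/14.

α = 0.57, β = 0.93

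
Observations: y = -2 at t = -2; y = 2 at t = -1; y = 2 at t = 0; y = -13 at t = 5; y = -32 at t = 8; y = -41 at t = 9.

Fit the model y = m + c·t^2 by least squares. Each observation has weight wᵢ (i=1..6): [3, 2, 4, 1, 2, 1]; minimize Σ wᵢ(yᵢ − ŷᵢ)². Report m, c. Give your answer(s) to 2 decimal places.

m = 1.42, c = -0.53

With design matrix X, XᵀWX = [[13, 248]; [248, 15428]] and XᵀWy = [-112, -7762]ᵀ.
det = 13·15428 − 248² = 139060.
m = ((-112)·15428 − 248·(-7762))/139060 = 9852/6953; c = (13·(-7762) − 248·(-112))/139060 = -7313/13906.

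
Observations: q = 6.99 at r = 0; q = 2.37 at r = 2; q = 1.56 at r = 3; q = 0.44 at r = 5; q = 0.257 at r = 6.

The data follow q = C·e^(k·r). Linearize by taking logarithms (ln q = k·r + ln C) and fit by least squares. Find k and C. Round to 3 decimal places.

k = -0.554, C = 7.293

Linearized form: ln q = k·r + ln C. From the 5 transformed points,
Σr = 16.0000, Σ(r)² = 74.0000, Σln q = 1.0724, Σr·ln q = -9.1971.
Equations: 74.0000·k + 16.0000·ln C = -9.1971;  16.0000·k + 5·ln C = 1.0724.
Δ = 74.0000·5 − (16.0000)² = 114.0000; k = (-9.1971·5 − 16.0000·1.0724)/114.0000 = -0.55390, ln C = (74.0000·1.0724 − 16.0000·-9.1971)/114.0000 = 1.98694, so C = exp(1.98694) = 7.29321.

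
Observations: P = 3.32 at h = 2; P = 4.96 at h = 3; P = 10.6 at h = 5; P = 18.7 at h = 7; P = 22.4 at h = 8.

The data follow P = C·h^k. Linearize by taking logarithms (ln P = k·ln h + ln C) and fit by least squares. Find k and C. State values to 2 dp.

k = 1.41, C = 1.15

Taking logs, ln P = k·ln h + ln C, so regress ln P on ln h.
Sums: Σln h = 7.4265, Σ(ln h)² = 12.3883, Σln P = 11.1998, Σln h·ln P = 18.5545.
Normal system: [[12.3883, 7.4265]; [7.4265, 5]]·[k, ln C]ᵀ = [18.5545, 11.1998]ᵀ.
Solving (det = 6.7880): k = 1.41373, ln C = 0.14014, so C = exp(0.14014) = 1.15043.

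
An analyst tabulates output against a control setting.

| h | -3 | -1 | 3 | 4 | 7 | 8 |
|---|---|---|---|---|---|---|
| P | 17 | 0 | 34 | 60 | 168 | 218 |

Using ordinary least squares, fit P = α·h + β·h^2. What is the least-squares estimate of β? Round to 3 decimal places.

Sums needed: Σh·h = 148, Σh·h^2 = 918, Σh^2·h^2 = 6916.
And Σh·P = 3211, Σh^2·P = 23603.
MᵀM·[α, β]ᵀ = MᵀP becomes [[148, 918]; [918, 6916]]·[α, β]ᵀ = [3211, 23603]ᵀ.
Eliminating β: 6916·(row 1) − 918·(row 2) gives 180844·α = 6916·3211 − 918·23603 = 539722, so α = 269861/90422.
Then β = (23603 − 918·(269861/90422))/6916 = 272773/90422.

β = 3.017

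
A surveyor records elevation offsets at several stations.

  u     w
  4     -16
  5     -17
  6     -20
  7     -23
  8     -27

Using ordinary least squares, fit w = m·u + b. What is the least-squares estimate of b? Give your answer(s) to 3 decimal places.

Normal-equation sums: Σu·u = 190, Σu = 30, Σ1 = 5.
And Σu·w = -646, Σw = -103.
MᵀM·[m, b]ᵀ = Mᵀw becomes [[190, 30]; [30, 5]]·[m, b]ᵀ = [-646, -103]ᵀ.
Determinant 190·5 − 30² = 50.
m = ((-646)·5 − 30·(-103))/50 = -14/5; b = (190·(-103) − 30·(-646))/50 = -19/5.

b = -3.800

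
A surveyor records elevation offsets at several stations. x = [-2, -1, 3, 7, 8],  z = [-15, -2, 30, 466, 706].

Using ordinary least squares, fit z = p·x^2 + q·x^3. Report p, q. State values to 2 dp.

p = -1.08, q = 1.51

Normal-equation sums: Σx^2·x^2 = 6595, Σx^2·x^3 = 49785, Σx^3·x^3 = 380587.
Moment sums: Σx^2·z = 68226, Σx^3·z = 522242.
Normal equations: [[6595, 49785]; [49785, 380587]]·[p, q]ᵀ = [68226, 522242]ᵀ.
Eliminating q: 380587·(row 1) − 49785·(row 2) gives 31425040·p = 380587·68226 − 49785·522242 = -33889308, so p = -8472327/7856260.
Then q = (522242 − 49785·(-8472327/7856260))/380587 = 2377729/1571252.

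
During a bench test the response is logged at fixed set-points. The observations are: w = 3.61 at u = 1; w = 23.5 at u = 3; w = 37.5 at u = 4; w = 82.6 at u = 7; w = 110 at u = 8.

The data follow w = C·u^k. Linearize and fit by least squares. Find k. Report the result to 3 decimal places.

Taking logs, ln w = k·ln u + ln C, so regress ln w on ln u.
AᵀA = [[11.2394, 6.5103]; [6.5103, 5]], rhs = [26.8564, 17.1795]ᵀ  (here Σln u = 6.5103, Σ(ln u)² = 11.2394, Σln w = 17.1795, Σln u·ln w = 26.8564).
Δ = 11.2394·5 − (6.5103)² = 13.8136; k = (26.8564·5 − 6.5103·17.1795)/13.8136 = 1.62439, ln C = (11.2394·17.1795 − 6.5103·26.8564)/13.8136 = 1.32087.

k = 1.624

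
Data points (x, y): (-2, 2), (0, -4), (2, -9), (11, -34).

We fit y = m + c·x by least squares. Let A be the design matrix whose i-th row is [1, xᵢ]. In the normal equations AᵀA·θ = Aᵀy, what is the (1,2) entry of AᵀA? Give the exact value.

Row 1 ↔ basis 1, column 2 ↔ basis x, so (AᵀA)_{1,2} = Σᵢ x = (1)·(-2) + (1)·(0) + (1)·(2) + (1)·(11) = 11.

11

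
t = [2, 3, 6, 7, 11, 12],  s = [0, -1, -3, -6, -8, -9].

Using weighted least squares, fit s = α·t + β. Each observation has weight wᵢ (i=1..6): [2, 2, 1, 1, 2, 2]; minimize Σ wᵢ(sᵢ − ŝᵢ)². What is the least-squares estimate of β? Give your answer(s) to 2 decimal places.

Sums needed: Σwᵢ·t·t = 641, Σwᵢ·t = 69, Σwᵢ·1 = 10.
And Σwᵢ·t·s = -458, Σwᵢ·s = -45.
XᵀWX·[α, β]ᵀ = XᵀWs becomes [[641, 69]; [69, 10]]·[α, β]ᵀ = [-458, -45]ᵀ.
Determinant 641·10 − 69² = 1649.
α = ((-458)·10 − 69·(-45))/1649 = -1475/1649; β = (641·(-45) − 69·(-458))/1649 = 2757/1649.

β = 1.67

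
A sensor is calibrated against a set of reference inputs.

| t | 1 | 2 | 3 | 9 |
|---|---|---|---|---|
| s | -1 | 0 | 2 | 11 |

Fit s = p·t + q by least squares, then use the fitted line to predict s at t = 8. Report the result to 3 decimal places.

ŝ = 9.471

The normal equations are: 95·p + 15·q = 104;  15·p + 4·q = 12.
(Σt·t = 95, Σt = 15, Σ1 = 4, Σt·s = 104, Σs = 12.)
Determinant 95·4 − 15² = 155.
p = (104·4 − 15·12)/155 = 236/155; q = (95·12 − 15·104)/155 = -84/31.
At t = 8: ŝ = (236/155)·(8) + (-84/31)·(1) = 1468/155.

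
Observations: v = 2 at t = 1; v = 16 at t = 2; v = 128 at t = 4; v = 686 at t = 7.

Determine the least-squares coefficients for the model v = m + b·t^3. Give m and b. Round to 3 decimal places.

Sums needed: Σ1 = 4, Σt^3 = 416, Σt^3·t^3 = 121810.
For Mᵀv: Σv = 832, Σt^3·v = 243620.
Determinant 4·121810 − 416² = 314184.
m = (832·121810 − 416·243620)/314184 = 0; b = (4·243620 − 416·832)/314184 = 2.

m = 0.000, b = 2.000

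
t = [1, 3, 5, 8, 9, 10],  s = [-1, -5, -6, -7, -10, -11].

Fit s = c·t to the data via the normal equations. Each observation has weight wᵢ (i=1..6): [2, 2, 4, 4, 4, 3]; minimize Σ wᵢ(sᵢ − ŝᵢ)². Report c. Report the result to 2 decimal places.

c = -1.07

Setting ∂/∂c … = 0 gives: 1000·c = -1066.
(Σwᵢ·t·t = 1000, Σwᵢ·t·s = -1066.)
c = (-1066)/1000 = -1.066.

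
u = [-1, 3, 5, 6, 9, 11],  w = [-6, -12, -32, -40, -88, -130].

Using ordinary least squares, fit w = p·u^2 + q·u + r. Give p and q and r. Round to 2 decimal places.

The normal system AᵀA·[p, q, r]ᵀ = Aᵀw is [[23205, 2427, 273]; [2427, 273, 33]; [273, 33, 6]]·[p, q, r]ᵀ = [-25212, -2652, -308]ᵀ.
Row-reducing yields p = -3833/3615, q = 307/1205, r = -16234/3615.

p = -1.06, q = 0.25, r = -4.49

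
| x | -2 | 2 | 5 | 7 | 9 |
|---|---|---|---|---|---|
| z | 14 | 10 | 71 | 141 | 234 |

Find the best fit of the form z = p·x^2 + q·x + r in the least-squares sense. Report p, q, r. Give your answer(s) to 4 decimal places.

MᵀM·[p, q, r]ᵀ = Mᵀz reads: 9619·p + 1197·q + 163·r = 27734;  1197·p + 163·q + 21·r = 3440;  163·p + 21·q + 5·r = 470.
Inverting the 3×3 Gram matrix, [p, q, r]ᵀ = [221549/74344, -60607/74344, 5097/18586]ᵀ.

p = 2.9801, q = -0.8152, r = 0.2742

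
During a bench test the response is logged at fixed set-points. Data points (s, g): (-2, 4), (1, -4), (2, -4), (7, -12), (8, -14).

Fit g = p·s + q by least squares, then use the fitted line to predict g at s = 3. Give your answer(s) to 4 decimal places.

Entries of XᵀX: Σs·s = 122, Σs = 16, Σ1 = 5.
Moment sums: Σs·g = -216, Σg = -30.
So XᵀX·[p, q]ᵀ = Xᵀg: [[122, 16]; [16, 5]]·[p, q]ᵀ = [-216, -30]ᵀ.
Determinant 122·5 − 16² = 354.
p = ((-216)·5 − 16·(-30))/354 = -100/59; q = (122·(-30) − 16·(-216))/354 = -34/59.
At s = 3: ĝ = (-100/59)·(3) + (-34/59)·(1) = -334/59.

ĝ = -5.6610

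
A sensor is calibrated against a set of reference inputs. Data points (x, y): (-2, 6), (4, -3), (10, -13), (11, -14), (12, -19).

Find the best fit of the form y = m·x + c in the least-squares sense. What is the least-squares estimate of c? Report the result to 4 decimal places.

The normal equations are: 385·m + 35·c = -536;  35·m + 5·c = -43.
Δ = 385·5 − 35² = 700.
m = ((-536)·5 − 35·(-43))/700 = -47/28; c = (385·(-43) − 35·(-536))/700 = 63/20.

c = 3.1500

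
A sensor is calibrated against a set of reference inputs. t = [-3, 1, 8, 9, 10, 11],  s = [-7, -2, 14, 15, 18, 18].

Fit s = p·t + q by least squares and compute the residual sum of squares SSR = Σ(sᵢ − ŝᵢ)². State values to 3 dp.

SSR = 6.433

The normal system AᵀA·[p, q]ᵀ = Aᵀs is [[376, 36]; [36, 6]]·[p, q]ᵀ = [644, 56]ᵀ.
Determinant 376·6 − 36² = 960.
p = (644·6 − 36·56)/960 = 77/40; q = (376·56 − 36·644)/960 = -133/60.
Residuals: 119/120, -41/24, 49/60, -13/120, 29/30, -23/24; SSR = 193/30.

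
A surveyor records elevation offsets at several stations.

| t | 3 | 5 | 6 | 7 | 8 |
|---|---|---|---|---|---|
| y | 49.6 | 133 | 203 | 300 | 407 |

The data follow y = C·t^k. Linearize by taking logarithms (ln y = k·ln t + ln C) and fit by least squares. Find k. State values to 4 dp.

k = 2.1447

With ln yᵢ as the transformed response and ln tᵢ as the regressor:
Σln t = 8.5252, Σ(ln t)² = 15.1183, Σln y = 25.8201, Σln t·ln y = 45.2737.
Equations: 15.1183·k + 8.5252·ln C = 45.2737;  8.5252·k + 5·ln C = 25.8201.
Δ = 15.1183·5 − (8.5252)² = 2.9130; k = (45.2737·5 − 8.5252·25.8201)/2.9130 = 2.14470, ln C = (15.1183·25.8201 − 8.5252·45.2737)/2.9130 = 1.50725.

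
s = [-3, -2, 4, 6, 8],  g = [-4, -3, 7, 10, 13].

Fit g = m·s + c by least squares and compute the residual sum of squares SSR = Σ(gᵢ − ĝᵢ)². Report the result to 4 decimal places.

Forming MᵀM = [[129, 13]; [13, 5]] and Mᵀg = [210, 23]ᵀ gives MᵀM·[m, c]ᵀ = Mᵀg.
Δ = 129·5 − 13² = 476.
m = (210·5 − 13·23)/476 = 751/476; c = (129·23 − 13·210)/476 = 237/476.
Residuals: 4/17, -163/476, 13/68, 1/28, -57/476; SSR = 107/476.

SSR = 0.2248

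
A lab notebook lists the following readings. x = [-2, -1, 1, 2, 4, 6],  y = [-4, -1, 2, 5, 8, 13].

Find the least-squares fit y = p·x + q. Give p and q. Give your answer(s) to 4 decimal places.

p = 2.0441, q = 0.4265

Setting ∂/∂p … = 0 gives: 62·p + 10·q = 131;  10·p + 6·q = 23.
Δ = 62·6 − 10² = 272.
p = (131·6 − 10·23)/272 = 139/68; q = (62·23 − 10·131)/272 = 29/68.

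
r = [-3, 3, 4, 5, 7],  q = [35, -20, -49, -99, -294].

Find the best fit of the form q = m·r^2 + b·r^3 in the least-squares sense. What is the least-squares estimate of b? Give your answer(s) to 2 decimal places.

b = -0.99

Setting ∂/∂m … = 0 gives: 3444·m + 20956·b = -17530;  20956·m + 138828·b = -117838.
(Σr^2·r^2 = 3444, Σr^2·r^3 = 20956, Σr^3·r^3 = 138828, Σr^2·q = -17530, Σr^3·q = -117838.)
Determinant 3444·138828 − 20956² = 38969696.
m = ((-17530)·138828 − 20956·(-117838))/38969696 = 2234893/2435606; b = (3444·(-117838) − 20956·(-17530))/38969696 = -1202356/1217803.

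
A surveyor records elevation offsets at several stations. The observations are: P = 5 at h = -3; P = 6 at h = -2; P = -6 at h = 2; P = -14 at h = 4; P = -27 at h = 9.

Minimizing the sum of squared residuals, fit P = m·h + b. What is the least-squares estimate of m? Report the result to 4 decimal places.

m = -2.8298

Compute the Gram sums: Σh·h = 114, Σh = 10, Σ1 = 5.
For AᵀP: Σh·P = -338, ΣP = -36.
Δ = 114·5 − 10² = 470.
m = ((-338)·5 − 10·(-36))/470 = -133/47; b = (114·(-36) − 10·(-338))/470 = -362/235.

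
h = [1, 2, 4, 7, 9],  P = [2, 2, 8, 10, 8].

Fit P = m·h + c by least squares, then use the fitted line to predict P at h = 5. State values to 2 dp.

Compute the Gram sums: Σh·h = 151, Σh = 23, Σ1 = 5.
Moment sums: Σh·P = 180, ΣP = 30.
Determinant 151·5 − 23² = 226.
m = (180·5 − 23·30)/226 = 105/113; c = (151·30 − 23·180)/226 = 195/113.
At h = 5: P̂ = (105/113)·(5) + (195/113)·(1) = 720/113.

P̂ = 6.37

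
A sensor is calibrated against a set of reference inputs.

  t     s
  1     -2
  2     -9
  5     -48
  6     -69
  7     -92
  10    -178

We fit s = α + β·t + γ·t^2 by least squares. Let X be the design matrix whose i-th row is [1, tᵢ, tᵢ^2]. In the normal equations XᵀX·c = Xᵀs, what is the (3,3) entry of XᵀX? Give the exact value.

Row 3 ↔ basis t^2, column 3 ↔ basis t^2, so (XᵀX)_{3,3} = Σᵢ (t^2)·(t^2) = (1)·(1) + (4)·(4) + (25)·(25) + (36)·(36) + (49)·(49) + (100)·(100) = 14339.

14339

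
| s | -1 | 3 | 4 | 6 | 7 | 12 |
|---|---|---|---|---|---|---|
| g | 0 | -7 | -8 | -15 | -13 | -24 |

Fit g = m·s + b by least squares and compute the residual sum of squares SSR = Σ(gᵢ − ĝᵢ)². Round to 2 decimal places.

SSR = 8.82

Forming AᵀA = [[255, 31]; [31, 6]] and Aᵀg = [-522, -67]ᵀ gives AᵀA·[m, b]ᵀ = Aᵀg.
Determinant 255·6 − 31² = 569.
m = ((-522)·6 − 31·(-67))/569 = -1055/569; b = (255·(-67) − 31·(-522))/569 = -903/569.
Residuals: -152/569, 85/569, 571/569, -1302/569, 891/569, -93/569; SSR = 5016/569.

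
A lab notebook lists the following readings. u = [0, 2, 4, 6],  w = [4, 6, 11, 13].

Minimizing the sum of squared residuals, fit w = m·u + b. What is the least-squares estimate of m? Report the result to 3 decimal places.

m = 1.600

Normal-equation sums: Σu·u = 56, Σu = 12, Σ1 = 4.
For Aᵀw: Σu·w = 134, Σw = 34.
Normal equations: [[56, 12]; [12, 4]]·[m, b]ᵀ = [134, 34]ᵀ.
Determinant 56·4 − 12² = 80.
m = (134·4 − 12·34)/80 = 8/5; b = (56·34 − 12·134)/80 = 37/10.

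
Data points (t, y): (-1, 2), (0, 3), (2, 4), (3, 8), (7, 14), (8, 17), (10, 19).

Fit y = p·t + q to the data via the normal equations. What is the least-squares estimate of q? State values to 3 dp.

Compute the Gram sums: Σt·t = 227, Σt = 29, Σ1 = 7.
And Σt·y = 454, Σy = 67.
Normal equations: [[227, 29]; [29, 7]]·[p, q]ᵀ = [454, 67]ᵀ.
Δ = 227·7 − 29² = 748.
p = (454·7 − 29·67)/748 = 1235/748; q = (227·67 − 29·454)/748 = 2043/748.

q = 2.731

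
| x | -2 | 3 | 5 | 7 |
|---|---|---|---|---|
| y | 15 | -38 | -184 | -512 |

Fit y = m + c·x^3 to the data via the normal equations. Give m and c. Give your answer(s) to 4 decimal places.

Sums needed: Σ1 = 4, Σx^3 = 487, Σx^3·x^3 = 134067.
Moment sums: Σy = -719, Σx^3·y = -199762.
So AᵀA·[m, c]ᵀ = Aᵀy: [[4, 487]; [487, 134067]]·[m, c]ᵀ = [-719, -199762]ᵀ.
det = 4·134067 − 487² = 299099.
m = ((-719)·134067 − 487·(-199762))/299099 = 889921/299099; c = (4·(-199762) − 487·(-719))/299099 = -448895/299099.

m = 2.9753, c = -1.5008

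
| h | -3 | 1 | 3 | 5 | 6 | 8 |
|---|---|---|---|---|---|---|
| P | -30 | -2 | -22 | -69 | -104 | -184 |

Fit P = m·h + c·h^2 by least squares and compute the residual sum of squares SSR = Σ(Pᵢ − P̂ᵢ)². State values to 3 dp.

The normal system AᵀA·[m, c]ᵀ = AᵀP is [[144, 854]; [854, 6180]]·[m, c]ᵀ = [-2419, -17715]ᵀ.
Δ = 144·6180 − 854² = 160604.
m = ((-2419)·6180 − 854·(-17715))/160604 = 89595/80302; c = (144·(-17715) − 854·(-2419))/160604 = -242567/80302.
Residuals: 21414/40151, -3816/40151, 73837/40151, 37681/40151, -78283/40151, 15980/40151; SSR = 341921/40151.

SSR = 8.516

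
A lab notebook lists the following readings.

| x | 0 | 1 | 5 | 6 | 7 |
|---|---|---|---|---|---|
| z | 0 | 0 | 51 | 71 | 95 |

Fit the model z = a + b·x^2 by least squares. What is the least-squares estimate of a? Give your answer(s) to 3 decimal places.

a = -0.415

The normal equations are: 5·a + 111·b = 217;  111·a + 4323·b = 8486.
Δ = 5·4323 − 111² = 9294.
a = (217·4323 − 111·8486)/9294 = -1285/3098; b = (5·8486 − 111·217)/9294 = 18343/9294.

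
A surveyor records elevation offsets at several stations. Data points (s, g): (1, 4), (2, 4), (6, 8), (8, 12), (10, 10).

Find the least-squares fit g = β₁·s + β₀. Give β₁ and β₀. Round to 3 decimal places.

From the data, Σs·s = 205, Σs = 27, Σ1 = 5.
Right-hand side: Σs·g = 256, Σg = 38.
Determinant 205·5 − 27² = 296.
β₁ = (256·5 − 27·38)/296 = 127/148; β₀ = (205·38 − 27·256)/296 = 439/148.

β₁ = 0.858, β₀ = 2.966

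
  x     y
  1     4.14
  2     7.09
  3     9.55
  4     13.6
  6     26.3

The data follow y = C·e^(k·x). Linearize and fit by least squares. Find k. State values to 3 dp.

k = 0.359

Let Y = ln y. Fitting Y = k·x + ln C by least squares:
AᵀA = [[66.0000, 16.0000]; [16.0000, 5]], rhs = [42.1654, 11.5156]ᵀ  (here Σx = 16.0000, Σ(x)² = 66.0000, Σln y = 11.5156, Σx·ln y = 42.1654).
Slope k = (n·Σx·ln y − Σx·Σln y)/(n·Σ(x)² − (Σx)²) = (5·42.1654 − 16.0000·11.5156)/74.0000 = 0.35916; ln C = (Σln y − k·Σx)/n = 1.15380.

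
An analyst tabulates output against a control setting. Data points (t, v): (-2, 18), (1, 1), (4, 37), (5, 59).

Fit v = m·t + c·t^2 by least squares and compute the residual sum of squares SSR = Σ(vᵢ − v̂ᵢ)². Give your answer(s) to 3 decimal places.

With design matrix M, MᵀM = [[46, 182]; [182, 898]] and Mᵀv = [408, 2140]ᵀ.
Eliminating c: 898·(row 1) − 182·(row 2) gives 8184·m = 898·408 − 182·2140 = -23096, so m = -2887/1023.
Then c = (2140 − 182·(-2887/1023))/898 = 3023/1023.
Residuals: 548/1023, 887/1023, 1031/1023, -261/341; SSR = 2701/1023.

SSR = 2.640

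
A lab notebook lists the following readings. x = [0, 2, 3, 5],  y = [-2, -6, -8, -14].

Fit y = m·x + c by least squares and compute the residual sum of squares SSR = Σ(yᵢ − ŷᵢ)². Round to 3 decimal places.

SSR = 1.077

Setting ∂/∂m … = 0 gives: 38·m + 10·c = -106;  10·m + 4·c = -30.
Eliminating c: 4·(row 1) − 10·(row 2) gives 52·m = 4·(-106) − 10·(-30) = -124, so m = -31/13.
Then c = ((-30) − 10·(-31/13))/4 = -20/13.
Residuals: -6/13, 4/13, 9/13, -7/13; SSR = 14/13.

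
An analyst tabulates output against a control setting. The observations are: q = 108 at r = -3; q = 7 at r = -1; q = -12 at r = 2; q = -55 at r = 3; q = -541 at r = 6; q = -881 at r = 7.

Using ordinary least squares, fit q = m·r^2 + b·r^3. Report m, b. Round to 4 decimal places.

Sums needed: Σr^2·r^2 = 3876, Σr^2·r^3 = 24614, Σr^3·r^3 = 165828.
For Xᵀq: Σr^2·q = -62209, Σr^3·q = -423543.
XᵀX·[m, b]ᵀ = Xᵀq becomes [[3876, 24614]; [24614, 165828]]·[m, b]ᵀ = [-62209, -423543]ᵀ.
det = 3876·165828 − 24614² = 36900332.
m = ((-62209)·165828 − 24614·(-423543))/36900332 = 54546675/18450166; b = (3876·(-423543) − 24614·(-62209))/36900332 = -55220171/18450166.

m = 2.9564, b = -2.9929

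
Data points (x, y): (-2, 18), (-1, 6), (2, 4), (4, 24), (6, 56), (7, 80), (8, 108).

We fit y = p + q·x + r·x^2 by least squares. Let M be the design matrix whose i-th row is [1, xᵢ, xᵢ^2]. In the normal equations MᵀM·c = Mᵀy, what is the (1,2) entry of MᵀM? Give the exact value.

24

Row 1 ↔ basis 1, column 2 ↔ basis x, so (MᵀM)_{1,2} = Σᵢ x = (1)·(-2) + (1)·(-1) + (1)·(2) + (1)·(4) + (1)·(6) + (1)·(7) + (1)·(8) = 24.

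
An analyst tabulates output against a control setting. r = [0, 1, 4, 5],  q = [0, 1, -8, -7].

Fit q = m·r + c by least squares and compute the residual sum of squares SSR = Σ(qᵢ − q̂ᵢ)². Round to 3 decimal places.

The normal system MᵀM·[m, c]ᵀ = Mᵀq is [[42, 10]; [10, 4]]·[m, c]ᵀ = [-66, -14]ᵀ.
det = 42·4 − 10² = 68.
m = ((-66)·4 − 10·(-14))/68 = -31/17; c = (42·(-14) − 10·(-66))/68 = 18/17.
Residuals: -18/17, 30/17, -30/17, 18/17; SSR = 144/17.

SSR = 8.471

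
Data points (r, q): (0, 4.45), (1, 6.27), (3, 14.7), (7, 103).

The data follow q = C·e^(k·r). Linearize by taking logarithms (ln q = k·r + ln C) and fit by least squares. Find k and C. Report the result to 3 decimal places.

Taking logs, ln q = k·r + ln C, so regress ln q on r.
Over the data: Σr = 11.0000, Σ(r)² = 59.0000, Σln q = 10.6513, Σr·ln q = 42.3424.
Normal system: [[59.0000, 11.0000]; [11.0000, 4]]·[k, ln C]ᵀ = [42.3424, 10.6513]ᵀ.
Slope k = (n·Σr·ln q − Σr·Σln q)/(n·Σ(r)² − (Σr)²) = (4·42.3424 − 11.0000·10.6513)/115.0000 = 0.45396; ln C = (Σln q − k·Σr)/n = 1.41441, so C = exp(1.41441) = 4.11407.

k = 0.454, C = 4.114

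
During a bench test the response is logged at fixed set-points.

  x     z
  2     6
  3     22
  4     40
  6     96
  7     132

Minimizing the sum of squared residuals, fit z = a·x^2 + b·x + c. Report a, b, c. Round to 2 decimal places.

Compute the Gram sums: Σx^2·x^2 = 4050, Σx^2·x = 658, Σx^2 = 114, Σx·x = 114, Σx = 22, Σ1 = 5.
Right-hand side: Σx^2·z = 10786, Σx·z = 1738, Σz = 296.
Normal equations: [[4050, 658, 114]; [658, 114, 22]; [114, 22, 5]]·[a, b, c]ᵀ = [10786, 1738, 296]ᵀ.
Row-reducing yields a = 205/77, b = 86/77, c = -494/77.

a = 2.66, b = 1.12, c = -6.42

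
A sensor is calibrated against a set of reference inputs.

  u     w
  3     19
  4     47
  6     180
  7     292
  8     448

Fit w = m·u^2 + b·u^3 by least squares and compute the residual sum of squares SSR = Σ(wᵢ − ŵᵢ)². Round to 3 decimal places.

Setting ∂/∂m … = 0 gives: 8130·m + 58618·b = 50383;  58618·m + 431274·b = 371933.
Determinant 8130·431274 − 58618² = 70187696.
m = (50383·431274 − 58618·371933)/70187696 = -18272663/17546924; b = (8130·371933 − 58618·50383)/70187696 = 17616149/17546924.
Residuals: 129125/102017, -2591375/4386731, 2793501/4386731, -5819203/4386731, 2751024/4386731; SSR = 19782156/4386731.

SSR = 4.510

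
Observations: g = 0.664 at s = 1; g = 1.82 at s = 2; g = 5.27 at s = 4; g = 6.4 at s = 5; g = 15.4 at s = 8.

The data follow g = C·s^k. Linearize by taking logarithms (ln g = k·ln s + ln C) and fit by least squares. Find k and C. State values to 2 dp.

k = 1.49, C = 0.65

Linearized form: ln g = k·ln s + ln C. From the 5 transformed points,
AᵀA = [[9.3166, 5.7683]; [5.7683, 5]], rhs = [11.3927, 6.4421]ᵀ  (here Σln s = 5.7683, Σ(ln s)² = 9.3166, Σln g = 6.4421, Σln s·ln g = 11.3927).
Slope k = (n·Σln s·ln g − Σln s·Σln g)/(n·Σ(ln s)² − (Σln s)²) = (5·11.3927 − 5.7683·6.4421)/13.3096 = 1.48792; ln C = (Σln g − k·Σln s)/n = -0.42814, so C = exp(-0.42814) = 0.65172.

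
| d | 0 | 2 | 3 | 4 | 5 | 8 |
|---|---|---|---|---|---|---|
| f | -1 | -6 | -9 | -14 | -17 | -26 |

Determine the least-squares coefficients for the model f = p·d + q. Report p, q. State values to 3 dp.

p = -3.223, q = -0.348

AᵀA·[p, q]ᵀ = Aᵀf reads: 118·p + 22·q = -388;  22·p + 6·q = -73.
(Σd·d = 118, Σd = 22, Σ1 = 6, Σd·f = -388, Σf = -73.)
Eliminating q: 6·(row 1) − 22·(row 2) gives 224·p = 6·(-388) − 22·(-73) = -722, so p = -361/112.
Then q = ((-73) − 22·(-361/112))/6 = -39/112.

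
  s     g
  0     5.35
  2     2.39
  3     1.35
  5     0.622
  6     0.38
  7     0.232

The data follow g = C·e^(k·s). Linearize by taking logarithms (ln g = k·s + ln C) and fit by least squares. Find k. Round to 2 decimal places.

Let Y = ln g. Fitting Y = k·s + ln C by least squares:
Over the data: Σs = 23.0000, Σ(s)² = 123.0000, Σln g = -0.0549, Σs·ln g = -15.7638.
Normal system: [[123.0000, 23.0000]; [23.0000, 6]]·[k, ln C]ᵀ = [-15.7638, -0.0549]ᵀ.
Slope k = (n·Σs·ln g − Σs·Σln g)/(n·Σ(s)² − (Σs)²) = (6·-15.7638 − 23.0000·-0.0549)/209.0000 = -0.44651; ln C = (Σln g − k·Σs)/n = 1.70245.

k = -0.45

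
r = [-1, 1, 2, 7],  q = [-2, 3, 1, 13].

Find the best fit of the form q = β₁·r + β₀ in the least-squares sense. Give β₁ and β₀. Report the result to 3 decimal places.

The normal system XᵀX·[β₁, β₀]ᵀ = Xᵀq is [[55, 9]; [9, 4]]·[β₁, β₀]ᵀ = [98, 15]ᵀ.
Δ = 55·4 − 9² = 139.
β₁ = (98·4 − 9·15)/139 = 257/139; β₀ = (55·15 − 9·98)/139 = -57/139.

β₁ = 1.849, β₀ = -0.410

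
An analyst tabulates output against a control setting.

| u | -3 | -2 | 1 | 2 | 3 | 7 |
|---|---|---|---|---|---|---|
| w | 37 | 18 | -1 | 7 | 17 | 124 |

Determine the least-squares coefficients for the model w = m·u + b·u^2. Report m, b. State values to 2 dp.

m = -3.21, b = 2.99

Sums needed: Σu·u = 76, Σu·u^2 = 344, Σu^2·u^2 = 2596.
And Σu·w = 785, Σu^2·w = 6661.
Δ = 76·2596 − 344² = 78960.
m = (785·2596 − 344·6661)/78960 = -21127/6580; b = (76·6661 − 344·785)/78960 = 19683/6580.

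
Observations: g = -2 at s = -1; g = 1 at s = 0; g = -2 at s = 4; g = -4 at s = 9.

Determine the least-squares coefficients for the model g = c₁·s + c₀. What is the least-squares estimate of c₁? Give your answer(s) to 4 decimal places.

Normal-equation sums: Σs·s = 98, Σs = 12, Σ1 = 4.
For Xᵀg: Σs·g = -42, Σg = -7.
XᵀX·[c₁, c₀]ᵀ = Xᵀg becomes [[98, 12]; [12, 4]]·[c₁, c₀]ᵀ = [-42, -7]ᵀ.
Δ = 98·4 − 12² = 248.
c₁ = ((-42)·4 − 12·(-7))/248 = -21/62; c₀ = (98·(-7) − 12·(-42))/248 = -91/124.

c₁ = -0.3387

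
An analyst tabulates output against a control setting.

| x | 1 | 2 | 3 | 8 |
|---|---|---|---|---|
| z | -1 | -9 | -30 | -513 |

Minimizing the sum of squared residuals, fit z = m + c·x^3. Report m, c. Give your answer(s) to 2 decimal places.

With design matrix M, MᵀM = [[4, 548]; [548, 262938]] and Mᵀz = [-553, -263539]ᵀ.
Δ = 4·262938 − 548² = 751448.
m = ((-553)·262938 − 548·(-263539))/751448 = -492671/375724; c = (4·(-263539) − 548·(-553))/751448 = -93889/93931.

m = -1.31, c = -1.00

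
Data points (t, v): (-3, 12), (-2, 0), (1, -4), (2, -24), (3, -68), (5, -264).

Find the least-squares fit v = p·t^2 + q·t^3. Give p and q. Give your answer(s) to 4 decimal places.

Sums needed: Σt^2·t^2 = 820, Σt^2·t^3 = 3126, Σt^3·t^3 = 17212.
For Aᵀv: Σt^2·v = -7204, Σt^3·v = -35356.
AᵀA·[p, q]ᵀ = Aᵀv becomes [[820, 3126]; [3126, 17212]]·[p, q]ᵀ = [-7204, -35356]ᵀ.
Δ = 820·17212 − 3126² = 4341964.
p = ((-7204)·17212 − 3126·(-35356))/4341964 = -3368098/1085491; q = (820·(-35356) − 3126·(-7204))/4341964 = -1618054/1085491.

p = -3.1028, q = -1.4906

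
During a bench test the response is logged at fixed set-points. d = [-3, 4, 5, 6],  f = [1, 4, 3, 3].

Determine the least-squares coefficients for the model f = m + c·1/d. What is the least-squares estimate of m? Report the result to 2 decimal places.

Forming XᵀX = [[4, 17/60]; [17/60, 869/3600]] and Xᵀf = [11, 53/30]ᵀ gives XᵀX·[m, c]ᵀ = Xᵀf.
Determinant 4·(869/3600) − (17/60)² = 3187/3600.
m = (11·(869/3600) − (17/60)·(53/30))/(3187/3600) = 7757/3187; c = (4·(53/30) − (17/60)·11)/(3187/3600) = 14220/3187.

m = 2.43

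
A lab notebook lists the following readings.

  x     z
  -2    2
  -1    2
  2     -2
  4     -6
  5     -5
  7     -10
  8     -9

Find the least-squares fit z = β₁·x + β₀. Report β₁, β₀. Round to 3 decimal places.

β₁ = -1.247, β₀ = 0.096

Entries of MᵀM: Σx·x = 163, Σx = 23, Σ1 = 7.
Moment sums: Σx·z = -201, Σz = -28.
So MᵀM·[β₁, β₀]ᵀ = Mᵀz: [[163, 23]; [23, 7]]·[β₁, β₀]ᵀ = [-201, -28]ᵀ.
Δ = 163·7 − 23² = 612.
β₁ = ((-201)·7 − 23·(-28))/612 = -763/612; β₀ = (163·(-28) − 23·(-201))/612 = 59/612.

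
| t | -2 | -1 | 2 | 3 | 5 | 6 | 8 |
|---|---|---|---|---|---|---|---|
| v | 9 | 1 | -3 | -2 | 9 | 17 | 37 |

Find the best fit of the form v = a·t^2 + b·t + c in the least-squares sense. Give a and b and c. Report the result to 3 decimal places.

a = 0.962, b = -2.813, c = -1.505

Compute the Gram sums: Σt^2·t^2 = 6131, Σt^2·t = 879, Σt^2 = 143, Σt·t = 143, Σt = 21, Σ1 = 7.
Right-hand side: Σt^2·v = 3212, Σt·v = 412, Σv = 68.
MᵀM·[a, b, c]ᵀ = Mᵀv becomes [[6131, 879, 143]; [879, 143, 21]; [143, 21, 7]]·[a, b, c]ᵀ = [3212, 412, 68]ᵀ.
Row-reducing yields a = 18280/18997, b = -267164/94985, c = -142968/94985.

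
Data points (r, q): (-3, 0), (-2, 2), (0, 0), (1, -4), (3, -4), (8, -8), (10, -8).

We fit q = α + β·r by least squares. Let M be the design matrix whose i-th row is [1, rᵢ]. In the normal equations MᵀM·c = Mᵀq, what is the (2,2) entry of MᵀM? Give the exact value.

Row 2 ↔ basis r, column 2 ↔ basis r, so (MᵀM)_{2,2} = Σᵢ (r)·(r) = (-3)·(-3) + (-2)·(-2) + (0)·(0) + (1)·(1) + (3)·(3) + (8)·(8) + (10)·(10) = 187.

187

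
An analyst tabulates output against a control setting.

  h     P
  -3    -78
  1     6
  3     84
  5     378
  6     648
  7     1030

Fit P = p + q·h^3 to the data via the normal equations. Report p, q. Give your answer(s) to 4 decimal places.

p = 3.0111, q = 2.9926

From the data, Σ1 = 6, Σh^3 = 685, Σh^3·h^3 = 181389.
For AᵀP: ΣP = 2068, Σh^3·P = 544888.
Δ = 6·181389 − 685² = 619109.
p = (2068·181389 − 685·544888)/619109 = 1864172/619109; q = (6·544888 − 685·2068)/619109 = 1852748/619109.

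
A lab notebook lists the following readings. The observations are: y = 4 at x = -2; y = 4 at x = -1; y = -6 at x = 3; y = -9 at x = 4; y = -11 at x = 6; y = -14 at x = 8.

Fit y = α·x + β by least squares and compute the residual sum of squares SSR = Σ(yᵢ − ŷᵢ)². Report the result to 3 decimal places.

The normal equations are: 130·α + 18·β = -244;  18·α + 6·β = -32.
Δ = 130·6 − 18² = 456.
α = ((-244)·6 − 18·(-32))/456 = -37/19; β = (130·(-32) − 18·(-244))/456 = 29/57.
Residuals: -23/57, 88/57, -2/3, -98/57, 10/57, 61/57; SSR = 406/57.

SSR = 7.123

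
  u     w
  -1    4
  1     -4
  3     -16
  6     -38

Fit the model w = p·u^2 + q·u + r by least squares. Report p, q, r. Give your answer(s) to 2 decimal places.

p = -0.36, q = -4.24, r = 0.24

Normal-equation sums: Σu^2·u^2 = 1379, Σu^2·u = 243, Σu^2 = 47, Σu·u = 47, Σu = 9, Σ1 = 4.
And Σu^2·w = -1512, Σu·w = -284, Σw = -54.
So XᵀX·[p, q, r]ᵀ = Xᵀw: [[1379, 243, 47]; [243, 47, 9]; [47, 9, 4]]·[p, q, r]ᵀ = [-1512, -284, -54]ᵀ.
Inverting the 3×3 Gram matrix, [p, q, r]ᵀ = [-585/1639, -6955/1639, 36/149]ᵀ.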